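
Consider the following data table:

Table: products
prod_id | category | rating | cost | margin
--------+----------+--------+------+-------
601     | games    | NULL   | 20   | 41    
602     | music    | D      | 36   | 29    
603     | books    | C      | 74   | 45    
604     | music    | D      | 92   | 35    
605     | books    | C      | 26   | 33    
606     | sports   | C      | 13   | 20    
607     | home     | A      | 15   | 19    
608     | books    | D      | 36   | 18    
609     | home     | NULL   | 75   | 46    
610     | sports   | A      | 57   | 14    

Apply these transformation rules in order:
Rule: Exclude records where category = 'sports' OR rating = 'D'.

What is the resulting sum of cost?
210

Step 1: Find records where category = 'sports' OR rating = 'D'
Step 2: 5 records match, summing to 234
Step 3: Original sum: 444
Step 4: Remaining sum = 444 - 234 = 210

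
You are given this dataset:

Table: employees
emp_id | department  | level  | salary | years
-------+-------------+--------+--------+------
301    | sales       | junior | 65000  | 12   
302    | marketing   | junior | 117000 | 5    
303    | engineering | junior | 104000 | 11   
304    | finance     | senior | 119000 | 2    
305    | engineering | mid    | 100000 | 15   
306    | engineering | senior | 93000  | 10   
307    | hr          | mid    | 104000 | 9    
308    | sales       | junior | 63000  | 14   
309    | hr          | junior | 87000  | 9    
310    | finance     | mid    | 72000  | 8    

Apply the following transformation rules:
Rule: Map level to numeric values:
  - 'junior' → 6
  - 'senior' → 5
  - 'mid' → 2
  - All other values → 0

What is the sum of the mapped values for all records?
46

Step 1: Apply mapping to each record
Step 2: Count by status:
  'junior': 5 records × 6 = 30
  'senior': 2 records × 5 = 10
  'mid': 3 records × 2 = 6
Step 3: Sum all mapped values = 46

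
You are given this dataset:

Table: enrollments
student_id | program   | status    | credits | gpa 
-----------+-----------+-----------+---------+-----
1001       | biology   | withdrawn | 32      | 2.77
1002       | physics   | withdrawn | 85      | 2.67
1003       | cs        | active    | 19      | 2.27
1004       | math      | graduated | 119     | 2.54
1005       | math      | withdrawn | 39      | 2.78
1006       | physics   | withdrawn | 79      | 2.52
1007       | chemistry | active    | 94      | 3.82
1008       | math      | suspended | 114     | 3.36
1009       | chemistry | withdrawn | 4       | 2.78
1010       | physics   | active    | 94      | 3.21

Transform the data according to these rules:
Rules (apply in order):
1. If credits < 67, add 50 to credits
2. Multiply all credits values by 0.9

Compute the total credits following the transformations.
791.1

Step 1: Apply Rule 1 - Add 50 to records with credits < 67
  - 4 records affected: 94 + (4 × 50) = 294
  - Unaffected records: 585
  - Sum after Rule 1: 879
Step 2: Apply Rule 2 - Multiply all by 0.9
  - 879 × 0.9 = 791.1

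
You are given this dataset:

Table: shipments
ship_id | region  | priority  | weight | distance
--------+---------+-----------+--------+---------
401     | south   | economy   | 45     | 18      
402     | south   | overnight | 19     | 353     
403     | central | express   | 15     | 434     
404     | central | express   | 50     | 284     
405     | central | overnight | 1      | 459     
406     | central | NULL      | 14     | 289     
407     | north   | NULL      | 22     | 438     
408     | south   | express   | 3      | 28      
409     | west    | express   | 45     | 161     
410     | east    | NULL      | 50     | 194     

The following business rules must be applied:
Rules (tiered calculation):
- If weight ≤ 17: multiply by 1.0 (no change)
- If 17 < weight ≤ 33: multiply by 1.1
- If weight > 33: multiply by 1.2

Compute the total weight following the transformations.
306.1

Step 1: Tier 1 (weight ≤ 17): 4 records, sum = 33 × 1.0 = 33.0
Step 2: Tier 2 (17 < weight ≤ 33): 2 records, sum = 41 × 1.1 = 45.1
Step 3: Tier 3 (weight > 33): 4 records, sum = 190 × 1.2 = 228.0
Step 4: Final sum = 33.0 + 45.1 + 228.0 = 306.1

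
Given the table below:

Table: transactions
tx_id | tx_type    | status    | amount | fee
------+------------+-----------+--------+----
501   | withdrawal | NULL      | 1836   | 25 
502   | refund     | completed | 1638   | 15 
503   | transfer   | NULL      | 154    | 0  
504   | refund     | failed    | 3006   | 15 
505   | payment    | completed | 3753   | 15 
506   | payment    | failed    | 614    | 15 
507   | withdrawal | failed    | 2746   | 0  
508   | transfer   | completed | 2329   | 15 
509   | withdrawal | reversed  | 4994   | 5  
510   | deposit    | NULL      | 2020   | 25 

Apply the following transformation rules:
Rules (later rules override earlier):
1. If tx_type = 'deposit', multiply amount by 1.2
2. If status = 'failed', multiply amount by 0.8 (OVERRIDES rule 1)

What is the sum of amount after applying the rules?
22220.8

Step 1: Rule 2 takes priority for records with status = 'failed'
  - 3 records: 6366 × 0.8 = 5092.8
Step 2: Rule 1 applies to remaining records with tx_type = 'deposit'
  - 1 records: 2020 × 1.2 = 2424.0
Step 3: Other records unchanged: 14704
Step 4: Final sum = 5092.8 + 2424.0 + 14704 = 22220.8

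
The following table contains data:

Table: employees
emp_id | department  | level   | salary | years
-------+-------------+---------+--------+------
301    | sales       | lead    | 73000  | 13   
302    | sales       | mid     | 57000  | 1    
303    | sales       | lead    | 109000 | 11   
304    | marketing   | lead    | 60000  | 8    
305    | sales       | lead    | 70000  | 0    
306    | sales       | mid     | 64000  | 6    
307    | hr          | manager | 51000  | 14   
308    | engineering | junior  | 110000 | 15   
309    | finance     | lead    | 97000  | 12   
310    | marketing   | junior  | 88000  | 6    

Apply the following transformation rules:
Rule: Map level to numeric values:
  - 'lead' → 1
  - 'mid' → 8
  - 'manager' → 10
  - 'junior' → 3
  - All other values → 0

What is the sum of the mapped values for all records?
37

Step 1: Apply mapping to each record
Step 2: Count by status:
  'lead': 5 records × 1 = 5
  'mid': 2 records × 8 = 16
  'manager': 1 records × 10 = 10
  'junior': 2 records × 3 = 6
Step 3: Sum all mapped values = 37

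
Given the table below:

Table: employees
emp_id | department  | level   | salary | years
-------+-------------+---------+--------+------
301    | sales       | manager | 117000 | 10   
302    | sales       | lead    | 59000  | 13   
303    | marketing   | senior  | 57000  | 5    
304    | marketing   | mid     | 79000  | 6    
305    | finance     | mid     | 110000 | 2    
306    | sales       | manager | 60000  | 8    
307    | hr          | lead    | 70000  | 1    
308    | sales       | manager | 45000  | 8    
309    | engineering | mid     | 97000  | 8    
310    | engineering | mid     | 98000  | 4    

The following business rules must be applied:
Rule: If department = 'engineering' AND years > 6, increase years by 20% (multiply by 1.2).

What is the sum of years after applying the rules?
66.6

Step 1: Find records where department = 'engineering' AND years > 6
Step 2: 1 records match, summing to 8
Step 3: After multiplier: 8 × 1.2 = 9.6
Step 4: Unaffected records sum: 57
Step 5: Final sum = 9.6 + 57 = 66.6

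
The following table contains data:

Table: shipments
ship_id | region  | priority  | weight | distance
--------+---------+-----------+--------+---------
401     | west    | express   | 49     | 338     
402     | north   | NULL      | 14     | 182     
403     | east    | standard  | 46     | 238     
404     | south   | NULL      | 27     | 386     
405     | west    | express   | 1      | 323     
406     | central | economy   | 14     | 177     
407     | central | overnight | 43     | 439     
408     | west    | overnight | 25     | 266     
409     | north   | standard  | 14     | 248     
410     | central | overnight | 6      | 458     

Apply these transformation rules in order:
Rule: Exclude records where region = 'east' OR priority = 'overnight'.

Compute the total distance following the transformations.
1654

Step 1: Find records where region = 'east' OR priority = 'overnight'
Step 2: 4 records match, summing to 1401
Step 3: Original sum: 3055
Step 4: Remaining sum = 3055 - 1401 = 1654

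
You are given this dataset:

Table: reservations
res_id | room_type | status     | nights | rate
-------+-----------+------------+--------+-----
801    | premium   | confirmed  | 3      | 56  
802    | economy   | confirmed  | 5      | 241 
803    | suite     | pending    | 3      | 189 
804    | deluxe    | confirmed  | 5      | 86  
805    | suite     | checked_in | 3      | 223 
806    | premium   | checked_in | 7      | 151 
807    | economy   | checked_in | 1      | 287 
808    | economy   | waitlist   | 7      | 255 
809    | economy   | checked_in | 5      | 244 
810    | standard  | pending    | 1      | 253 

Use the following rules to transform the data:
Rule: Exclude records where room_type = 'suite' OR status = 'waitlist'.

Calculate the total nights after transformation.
27

Step 1: Find records where room_type = 'suite' OR status = 'waitlist'
Step 2: 3 records match, summing to 13
Step 3: Original sum: 40
Step 4: Remaining sum = 40 - 13 = 27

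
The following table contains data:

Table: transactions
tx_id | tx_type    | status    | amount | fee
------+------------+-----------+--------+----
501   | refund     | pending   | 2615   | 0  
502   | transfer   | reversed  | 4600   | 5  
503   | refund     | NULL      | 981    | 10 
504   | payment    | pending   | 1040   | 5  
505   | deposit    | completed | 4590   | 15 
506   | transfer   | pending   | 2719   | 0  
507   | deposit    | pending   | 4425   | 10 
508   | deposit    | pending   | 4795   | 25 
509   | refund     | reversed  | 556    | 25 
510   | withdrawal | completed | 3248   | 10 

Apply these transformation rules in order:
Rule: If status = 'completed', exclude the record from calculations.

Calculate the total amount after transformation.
21731

Step 1: Identify records where status = 'completed'
Step 2: The excluded records sum to 7838
Step 3: Original total amount = 29569
Step 4: Remaining total = 29569 - 7838 = 21731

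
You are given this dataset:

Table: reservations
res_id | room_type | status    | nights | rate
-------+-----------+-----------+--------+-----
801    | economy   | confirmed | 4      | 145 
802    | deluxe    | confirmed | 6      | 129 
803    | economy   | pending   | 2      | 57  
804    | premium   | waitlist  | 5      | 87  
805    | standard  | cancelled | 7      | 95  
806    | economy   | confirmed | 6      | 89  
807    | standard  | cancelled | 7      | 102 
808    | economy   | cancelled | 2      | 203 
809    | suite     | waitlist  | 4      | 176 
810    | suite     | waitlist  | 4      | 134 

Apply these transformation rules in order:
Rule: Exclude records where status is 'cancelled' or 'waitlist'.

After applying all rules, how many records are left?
4

Step 1: Count records to exclude
  - 3 (cancelled) + 3 (waitlist) = 6 records
Step 2: Total records: 10
Step 3: Remaining = 10 - 6 = 4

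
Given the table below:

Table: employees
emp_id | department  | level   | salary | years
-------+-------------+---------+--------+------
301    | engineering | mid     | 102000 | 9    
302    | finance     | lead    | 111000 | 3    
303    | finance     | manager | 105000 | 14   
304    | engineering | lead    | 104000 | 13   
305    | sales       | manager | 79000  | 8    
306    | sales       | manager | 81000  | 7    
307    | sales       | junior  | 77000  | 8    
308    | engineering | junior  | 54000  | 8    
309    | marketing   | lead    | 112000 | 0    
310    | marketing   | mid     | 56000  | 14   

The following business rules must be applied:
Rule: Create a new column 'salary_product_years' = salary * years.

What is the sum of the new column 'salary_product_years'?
7104000

Step 1: For each record, compute salary * years
Example calculations:
  102000 * 9 = 918000
  111000 * 3 = 333000
  105000 * 14 = 1470000
  ...
Step 2: Sum all derived values
Step 3: Total = 7104000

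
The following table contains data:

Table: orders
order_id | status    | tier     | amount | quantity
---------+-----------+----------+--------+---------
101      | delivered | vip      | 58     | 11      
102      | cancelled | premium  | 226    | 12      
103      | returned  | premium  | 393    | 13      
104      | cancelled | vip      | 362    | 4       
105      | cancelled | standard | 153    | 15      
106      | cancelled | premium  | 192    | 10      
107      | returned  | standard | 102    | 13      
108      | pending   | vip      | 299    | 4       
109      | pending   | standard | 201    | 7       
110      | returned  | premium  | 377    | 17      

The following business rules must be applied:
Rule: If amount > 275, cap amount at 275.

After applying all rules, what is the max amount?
275

Step 1: Original maximum amount = 393
Step 2: Apply cap at 275
Step 3: 4 records had amount > 275 and were capped
Step 4: Maximum after transformation = 275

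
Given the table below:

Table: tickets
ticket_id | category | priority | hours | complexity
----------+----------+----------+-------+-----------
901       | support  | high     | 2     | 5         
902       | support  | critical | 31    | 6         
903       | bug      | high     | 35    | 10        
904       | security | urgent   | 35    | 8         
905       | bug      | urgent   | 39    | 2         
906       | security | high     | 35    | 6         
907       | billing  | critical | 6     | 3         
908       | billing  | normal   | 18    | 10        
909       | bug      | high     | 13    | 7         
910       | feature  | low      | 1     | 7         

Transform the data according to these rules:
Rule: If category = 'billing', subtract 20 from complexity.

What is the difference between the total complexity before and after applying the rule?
40

Step 1: Original sum of complexity = 64
Step 2: 2 records have category = 'billing'
Step 3: Each affected record changes by -20
Step 4: Total change = 2 × -20 = -40
Step 5: New sum = 64 + -40 = 24
Step 6: Difference = |24 - 64| = 40
        (Sum decreased by 40)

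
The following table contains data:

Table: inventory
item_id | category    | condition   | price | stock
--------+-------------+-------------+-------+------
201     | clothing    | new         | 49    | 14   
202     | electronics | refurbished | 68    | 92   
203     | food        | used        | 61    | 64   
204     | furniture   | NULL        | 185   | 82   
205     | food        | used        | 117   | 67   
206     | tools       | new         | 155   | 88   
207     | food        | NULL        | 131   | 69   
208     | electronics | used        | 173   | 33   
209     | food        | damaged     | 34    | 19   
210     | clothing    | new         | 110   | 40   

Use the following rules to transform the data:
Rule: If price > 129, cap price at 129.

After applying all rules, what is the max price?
129

Step 1: Original maximum price = 185
Step 2: Apply cap at 129
Step 3: 4 records had price > 129 and were capped
Step 4: Maximum after transformation = 129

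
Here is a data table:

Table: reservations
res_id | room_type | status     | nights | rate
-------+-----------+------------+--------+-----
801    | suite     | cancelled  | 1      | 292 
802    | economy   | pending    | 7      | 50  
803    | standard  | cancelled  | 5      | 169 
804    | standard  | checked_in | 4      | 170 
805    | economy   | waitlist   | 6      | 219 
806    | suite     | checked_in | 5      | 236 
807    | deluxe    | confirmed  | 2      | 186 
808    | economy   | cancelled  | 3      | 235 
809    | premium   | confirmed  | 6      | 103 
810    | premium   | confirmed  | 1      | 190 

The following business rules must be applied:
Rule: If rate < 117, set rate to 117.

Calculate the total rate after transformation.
1931

Step 1: 2 records have rate < 117
Step 2: These records originally summed to 153
Step 3: After setting to minimum: 2 × 117 = 234
Step 4: Unaffected records sum: 1697
Step 5: Final sum = 234 + 1697 = 1931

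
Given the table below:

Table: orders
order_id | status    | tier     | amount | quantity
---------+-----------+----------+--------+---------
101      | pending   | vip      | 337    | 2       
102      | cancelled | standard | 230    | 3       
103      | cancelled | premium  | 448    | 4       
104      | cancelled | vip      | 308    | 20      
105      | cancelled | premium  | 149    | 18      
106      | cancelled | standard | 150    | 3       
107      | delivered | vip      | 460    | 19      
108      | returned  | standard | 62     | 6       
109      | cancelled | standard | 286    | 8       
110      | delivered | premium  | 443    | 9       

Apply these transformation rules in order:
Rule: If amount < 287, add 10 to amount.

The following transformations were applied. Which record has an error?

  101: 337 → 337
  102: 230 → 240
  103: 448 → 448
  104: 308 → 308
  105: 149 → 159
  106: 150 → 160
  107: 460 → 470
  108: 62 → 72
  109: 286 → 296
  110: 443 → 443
Record 107 has an error. The correct transformed value should be 460, not 470.

Step 1: Check each record against the rule
Step 2: Record 107 has amount = 460
Step 3: Since 460 >= 287, the bonus should not have been applied
Step 4: Correct value = 460, but claimed value = 470
Conclusion: Record 107 has the error.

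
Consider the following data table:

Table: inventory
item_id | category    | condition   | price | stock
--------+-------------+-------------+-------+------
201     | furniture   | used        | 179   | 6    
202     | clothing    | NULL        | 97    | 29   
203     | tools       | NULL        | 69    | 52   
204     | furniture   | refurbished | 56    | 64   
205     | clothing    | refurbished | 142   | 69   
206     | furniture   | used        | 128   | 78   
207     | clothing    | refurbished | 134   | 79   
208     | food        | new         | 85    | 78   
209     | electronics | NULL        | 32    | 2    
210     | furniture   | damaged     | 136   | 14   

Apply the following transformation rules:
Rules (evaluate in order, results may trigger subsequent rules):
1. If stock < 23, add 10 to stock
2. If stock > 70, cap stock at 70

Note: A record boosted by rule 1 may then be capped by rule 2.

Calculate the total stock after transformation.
476

Step 1: Apply rule 1 to records with stock < 23
  - 3 records get bonus of 10
  - Of these, 0 records then exceed 70 and get capped
Step 2: Apply rule 2 to records with stock > 70
  - 3 records (original) are capped
Step 3: Calculate final sum = 476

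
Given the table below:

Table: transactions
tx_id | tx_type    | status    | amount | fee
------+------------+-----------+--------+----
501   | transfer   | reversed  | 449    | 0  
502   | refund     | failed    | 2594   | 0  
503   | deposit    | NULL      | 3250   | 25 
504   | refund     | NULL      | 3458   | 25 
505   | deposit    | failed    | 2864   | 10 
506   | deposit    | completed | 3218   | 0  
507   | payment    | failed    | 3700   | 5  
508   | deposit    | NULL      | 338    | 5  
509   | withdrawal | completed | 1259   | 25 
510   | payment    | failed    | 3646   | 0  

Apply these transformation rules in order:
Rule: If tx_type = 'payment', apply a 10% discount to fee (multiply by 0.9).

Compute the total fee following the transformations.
94.5

Step 1: Records with tx_type = 'payment' have total fee = 5
Step 2: Apply multiplier: 5 × 0.9 = 4.5
Step 3: Other records total: 90
Step 4: Final sum = 4.5 + 90 = 94.5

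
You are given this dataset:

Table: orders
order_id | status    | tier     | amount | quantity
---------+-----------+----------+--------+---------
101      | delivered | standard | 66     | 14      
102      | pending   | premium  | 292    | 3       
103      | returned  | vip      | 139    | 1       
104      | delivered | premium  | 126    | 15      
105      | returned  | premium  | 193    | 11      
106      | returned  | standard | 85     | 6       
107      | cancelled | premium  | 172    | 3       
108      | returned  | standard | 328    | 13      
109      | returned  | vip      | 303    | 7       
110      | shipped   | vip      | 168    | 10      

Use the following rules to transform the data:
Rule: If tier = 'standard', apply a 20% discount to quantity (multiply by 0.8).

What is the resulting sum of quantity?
76.4

Step 1: Records with tier = 'standard' have total quantity = 33
Step 2: Apply multiplier: 33 × 0.8 = 26.4
Step 3: Other records total: 50
Step 4: Final sum = 26.4 + 50 = 76.4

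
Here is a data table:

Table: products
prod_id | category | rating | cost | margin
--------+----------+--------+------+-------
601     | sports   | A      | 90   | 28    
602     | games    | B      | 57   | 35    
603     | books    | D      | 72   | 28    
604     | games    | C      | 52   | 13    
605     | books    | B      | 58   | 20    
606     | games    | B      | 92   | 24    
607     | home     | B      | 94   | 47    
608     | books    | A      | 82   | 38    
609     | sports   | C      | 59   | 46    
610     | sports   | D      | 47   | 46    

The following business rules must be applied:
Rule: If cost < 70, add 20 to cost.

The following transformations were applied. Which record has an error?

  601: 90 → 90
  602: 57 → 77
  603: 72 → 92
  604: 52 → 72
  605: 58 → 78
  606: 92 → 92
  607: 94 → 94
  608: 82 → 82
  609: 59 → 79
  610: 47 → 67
Record 603 has an error. The correct transformed value should be 72, not 92.

Step 1: Check each record against the rule
Step 2: Record 603 has cost = 72
Step 3: Since 72 >= 70, the bonus should not have been applied
Step 4: Correct value = 72, but claimed value = 92
Conclusion: Record 603 has the error.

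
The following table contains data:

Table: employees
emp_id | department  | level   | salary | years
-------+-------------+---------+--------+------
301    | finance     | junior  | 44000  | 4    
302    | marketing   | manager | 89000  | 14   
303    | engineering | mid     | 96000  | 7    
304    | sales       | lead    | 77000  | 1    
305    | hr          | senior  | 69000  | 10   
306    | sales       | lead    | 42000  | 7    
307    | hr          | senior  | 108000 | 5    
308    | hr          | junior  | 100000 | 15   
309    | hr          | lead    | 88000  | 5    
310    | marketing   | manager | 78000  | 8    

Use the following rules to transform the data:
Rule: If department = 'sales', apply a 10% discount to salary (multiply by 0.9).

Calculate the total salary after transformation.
779100.0

Step 1: Records with department = 'sales' have total salary = 119000
Step 2: Apply multiplier: 119000 × 0.9 = 107100.0
Step 3: Other records total: 672000
Step 4: Final sum = 107100.0 + 672000 = 779100.0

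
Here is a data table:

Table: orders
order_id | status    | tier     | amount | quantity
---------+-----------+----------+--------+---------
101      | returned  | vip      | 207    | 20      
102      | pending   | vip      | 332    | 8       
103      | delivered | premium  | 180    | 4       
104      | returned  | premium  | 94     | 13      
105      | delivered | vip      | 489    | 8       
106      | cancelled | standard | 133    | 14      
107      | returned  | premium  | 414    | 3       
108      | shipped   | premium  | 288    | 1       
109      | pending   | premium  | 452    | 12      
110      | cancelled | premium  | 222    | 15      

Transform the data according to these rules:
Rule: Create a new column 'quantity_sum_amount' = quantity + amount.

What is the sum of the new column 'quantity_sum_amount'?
2909

Step 1: For each record, compute quantity + amount
Example calculations:
  20 + 207 = 227
  8 + 332 = 340
  4 + 180 = 184
  ...
Step 2: Sum all derived values
Step 3: Total = 2909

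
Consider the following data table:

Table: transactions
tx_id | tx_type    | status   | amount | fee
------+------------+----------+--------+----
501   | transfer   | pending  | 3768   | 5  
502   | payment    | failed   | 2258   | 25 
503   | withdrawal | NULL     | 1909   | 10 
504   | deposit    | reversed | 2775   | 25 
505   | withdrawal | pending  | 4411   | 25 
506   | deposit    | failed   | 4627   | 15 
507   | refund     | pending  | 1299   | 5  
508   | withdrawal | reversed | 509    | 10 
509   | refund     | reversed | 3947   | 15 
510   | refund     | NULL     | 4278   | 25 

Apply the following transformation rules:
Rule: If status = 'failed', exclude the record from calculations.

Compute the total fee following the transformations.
120

Step 1: Identify records where status = 'failed'
Step 2: The excluded records sum to 40
Step 3: Original total fee = 160
Step 4: Remaining total = 160 - 40 = 120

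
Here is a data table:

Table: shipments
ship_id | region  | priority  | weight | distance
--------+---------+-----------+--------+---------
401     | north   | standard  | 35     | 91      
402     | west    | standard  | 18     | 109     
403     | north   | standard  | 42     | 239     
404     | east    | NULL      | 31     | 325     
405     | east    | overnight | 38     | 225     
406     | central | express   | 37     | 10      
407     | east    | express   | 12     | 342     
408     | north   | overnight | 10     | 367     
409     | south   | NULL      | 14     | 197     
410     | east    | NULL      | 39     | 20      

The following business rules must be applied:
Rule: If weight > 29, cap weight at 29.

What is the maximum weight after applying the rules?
29

Step 1: Original maximum weight = 42
Step 2: Apply cap at 29
Step 3: 6 records had weight > 29 and were capped
Step 4: Maximum after transformation = 29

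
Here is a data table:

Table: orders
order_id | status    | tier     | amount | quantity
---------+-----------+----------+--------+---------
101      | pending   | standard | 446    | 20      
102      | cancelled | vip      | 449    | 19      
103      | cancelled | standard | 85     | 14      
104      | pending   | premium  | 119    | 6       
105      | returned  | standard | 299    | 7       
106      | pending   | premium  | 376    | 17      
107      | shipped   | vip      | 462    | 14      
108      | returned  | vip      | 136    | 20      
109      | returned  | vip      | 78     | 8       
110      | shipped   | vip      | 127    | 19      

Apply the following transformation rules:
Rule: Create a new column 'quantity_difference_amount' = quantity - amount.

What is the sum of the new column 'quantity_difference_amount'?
-2433

Step 1: For each record, compute quantity - amount
Example calculations:
  20 - 446 = -426
  19 - 449 = -430
  14 - 85 = -71
  ...
Step 2: Sum all derived values
Step 3: Total = -2433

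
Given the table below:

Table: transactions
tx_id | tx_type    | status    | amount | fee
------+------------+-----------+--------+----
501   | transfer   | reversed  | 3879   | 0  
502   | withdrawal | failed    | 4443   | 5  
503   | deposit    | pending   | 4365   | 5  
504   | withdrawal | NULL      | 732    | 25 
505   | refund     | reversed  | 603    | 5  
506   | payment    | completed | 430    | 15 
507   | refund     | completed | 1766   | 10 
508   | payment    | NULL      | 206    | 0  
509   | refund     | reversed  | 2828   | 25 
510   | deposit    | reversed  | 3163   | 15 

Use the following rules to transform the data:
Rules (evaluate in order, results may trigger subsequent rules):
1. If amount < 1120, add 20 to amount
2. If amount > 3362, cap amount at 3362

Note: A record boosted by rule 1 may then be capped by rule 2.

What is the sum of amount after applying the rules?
19894

Step 1: Apply rule 1 to records with amount < 1120
  - 4 records get bonus of 20
  - Of these, 0 records then exceed 3362 and get capped
Step 2: Apply rule 2 to records with amount > 3362
  - 3 records (original) are capped
Step 3: Calculate final sum = 19894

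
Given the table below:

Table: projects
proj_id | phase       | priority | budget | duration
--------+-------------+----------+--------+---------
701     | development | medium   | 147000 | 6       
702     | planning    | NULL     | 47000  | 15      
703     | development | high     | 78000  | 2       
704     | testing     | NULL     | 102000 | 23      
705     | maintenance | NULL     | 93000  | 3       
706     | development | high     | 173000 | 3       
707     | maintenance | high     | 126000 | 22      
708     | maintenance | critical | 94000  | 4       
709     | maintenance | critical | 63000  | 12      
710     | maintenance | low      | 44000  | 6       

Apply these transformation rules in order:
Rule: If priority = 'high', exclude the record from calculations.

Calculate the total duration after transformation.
69

Step 1: Identify records where priority = 'high'
Step 2: The excluded records sum to 27
Step 3: Original total duration = 96
Step 4: Remaining total = 96 - 27 = 69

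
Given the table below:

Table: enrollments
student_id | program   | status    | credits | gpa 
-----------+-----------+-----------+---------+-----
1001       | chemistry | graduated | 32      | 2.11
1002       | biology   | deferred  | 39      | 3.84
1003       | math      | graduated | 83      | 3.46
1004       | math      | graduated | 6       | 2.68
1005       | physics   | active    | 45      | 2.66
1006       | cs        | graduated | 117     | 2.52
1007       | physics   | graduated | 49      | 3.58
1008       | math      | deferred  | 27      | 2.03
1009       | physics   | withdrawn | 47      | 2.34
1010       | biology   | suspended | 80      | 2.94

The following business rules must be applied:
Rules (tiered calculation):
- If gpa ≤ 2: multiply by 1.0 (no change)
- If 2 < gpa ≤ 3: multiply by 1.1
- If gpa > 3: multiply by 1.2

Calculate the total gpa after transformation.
32.06

Step 1: Tier 1 (gpa ≤ 2): 0 records, sum = 0 × 1.0 = 0.0
Step 2: Tier 2 (2 < gpa ≤ 3): 7 records, sum = 17.28 × 1.1 = 19.01
Step 3: Tier 3 (gpa > 3): 3 records, sum = 10.88 × 1.2 = 13.06
Step 4: Final sum = 0.0 + 19.01 + 13.06 = 32.06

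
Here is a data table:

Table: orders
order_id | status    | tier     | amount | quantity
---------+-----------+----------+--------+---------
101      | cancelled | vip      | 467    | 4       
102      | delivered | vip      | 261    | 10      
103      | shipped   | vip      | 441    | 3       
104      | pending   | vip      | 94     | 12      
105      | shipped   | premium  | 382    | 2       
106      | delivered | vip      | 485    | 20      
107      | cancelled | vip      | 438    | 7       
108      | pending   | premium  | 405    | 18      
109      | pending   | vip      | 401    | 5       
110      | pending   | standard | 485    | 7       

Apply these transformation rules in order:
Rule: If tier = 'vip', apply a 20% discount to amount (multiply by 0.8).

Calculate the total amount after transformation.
3341.6

Step 1: Records with tier = 'vip' have total amount = 2587
Step 2: Apply multiplier: 2587 × 0.8 = 2069.6
Step 3: Other records total: 1272
Step 4: Final sum = 2069.6 + 1272 = 3341.6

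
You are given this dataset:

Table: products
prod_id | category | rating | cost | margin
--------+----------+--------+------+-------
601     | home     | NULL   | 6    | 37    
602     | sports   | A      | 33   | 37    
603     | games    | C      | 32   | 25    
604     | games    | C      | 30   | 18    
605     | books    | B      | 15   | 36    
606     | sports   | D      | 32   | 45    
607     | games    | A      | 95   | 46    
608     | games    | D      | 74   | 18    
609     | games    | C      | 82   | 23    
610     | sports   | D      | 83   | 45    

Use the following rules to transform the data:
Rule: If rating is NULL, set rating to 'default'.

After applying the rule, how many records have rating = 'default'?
1

Step 1: Count records where rating IS NULL
Step 2: Found 1 records with NULL rating
Step 3: These records will have rating set to 'default'
Step 4: Records already having rating = 'default': 0
Step 5: Answer: 1 + 0 = 1 records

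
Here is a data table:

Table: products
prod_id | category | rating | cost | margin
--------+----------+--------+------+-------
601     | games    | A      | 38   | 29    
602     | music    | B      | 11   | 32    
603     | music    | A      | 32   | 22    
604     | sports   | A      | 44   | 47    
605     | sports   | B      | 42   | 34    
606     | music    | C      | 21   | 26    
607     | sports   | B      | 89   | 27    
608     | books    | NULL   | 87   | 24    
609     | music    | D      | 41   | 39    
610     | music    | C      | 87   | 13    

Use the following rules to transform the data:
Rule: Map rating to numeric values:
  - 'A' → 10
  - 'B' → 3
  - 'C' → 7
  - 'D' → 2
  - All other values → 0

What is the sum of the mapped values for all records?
55

Step 1: Apply mapping to each record
Step 2: Count by status:
  'A': 3 records × 10 = 30
  'B': 3 records × 3 = 9
  'C': 2 records × 7 = 14
  'D': 1 records × 2 = 2
Step 3: Sum all mapped values = 55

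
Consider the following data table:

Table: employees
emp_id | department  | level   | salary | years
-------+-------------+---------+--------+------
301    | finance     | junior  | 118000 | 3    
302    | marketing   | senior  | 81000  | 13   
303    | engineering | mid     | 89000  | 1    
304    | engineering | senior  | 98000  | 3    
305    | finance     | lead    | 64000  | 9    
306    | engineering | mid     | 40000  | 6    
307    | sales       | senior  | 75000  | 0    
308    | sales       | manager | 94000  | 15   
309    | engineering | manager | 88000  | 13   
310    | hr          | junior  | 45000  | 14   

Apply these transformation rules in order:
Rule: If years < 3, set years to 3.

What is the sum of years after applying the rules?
82

Step 1: 2 records have years < 3
Step 2: These records originally summed to 1
Step 3: After setting to minimum: 2 × 3 = 6
Step 4: Unaffected records sum: 76
Step 5: Final sum = 6 + 76 = 82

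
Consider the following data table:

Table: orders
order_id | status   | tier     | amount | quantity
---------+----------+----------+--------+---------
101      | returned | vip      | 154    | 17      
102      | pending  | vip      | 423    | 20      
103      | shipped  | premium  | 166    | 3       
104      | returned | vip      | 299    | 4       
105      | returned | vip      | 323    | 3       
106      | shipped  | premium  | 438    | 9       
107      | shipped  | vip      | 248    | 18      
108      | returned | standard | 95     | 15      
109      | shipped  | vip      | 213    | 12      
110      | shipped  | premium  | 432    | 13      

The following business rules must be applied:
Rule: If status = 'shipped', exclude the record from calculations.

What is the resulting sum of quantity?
59

Step 1: Identify records where status = 'shipped'
Step 2: The excluded records sum to 55
Step 3: Original total quantity = 114
Step 4: Remaining total = 114 - 55 = 59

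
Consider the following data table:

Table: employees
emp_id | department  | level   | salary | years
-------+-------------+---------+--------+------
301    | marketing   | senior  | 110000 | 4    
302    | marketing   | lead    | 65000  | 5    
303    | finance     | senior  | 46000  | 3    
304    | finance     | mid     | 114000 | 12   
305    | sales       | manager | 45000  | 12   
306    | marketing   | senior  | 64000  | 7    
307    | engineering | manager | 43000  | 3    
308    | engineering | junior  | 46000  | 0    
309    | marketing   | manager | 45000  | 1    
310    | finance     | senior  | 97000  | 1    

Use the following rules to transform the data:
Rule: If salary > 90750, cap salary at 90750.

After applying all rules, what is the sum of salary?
626250

Step 1: 3 records have salary > 90750
Step 2: These records originally summed to 321000
Step 3: After capping: 3 × 90750 = 272250
Step 4: Unaffected records sum: 354000
Step 5: Final sum = 272250 + 354000 = 626250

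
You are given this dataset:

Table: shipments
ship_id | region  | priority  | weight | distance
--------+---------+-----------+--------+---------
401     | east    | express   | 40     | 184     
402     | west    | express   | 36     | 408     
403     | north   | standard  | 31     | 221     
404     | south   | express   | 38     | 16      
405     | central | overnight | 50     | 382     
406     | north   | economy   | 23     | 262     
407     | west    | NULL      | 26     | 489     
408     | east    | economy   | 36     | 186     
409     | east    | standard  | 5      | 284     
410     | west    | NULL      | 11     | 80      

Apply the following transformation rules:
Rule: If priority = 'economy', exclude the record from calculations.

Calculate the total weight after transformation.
237

Step 1: Identify records where priority = 'economy'
Step 2: The excluded records sum to 59
Step 3: Original total weight = 296
Step 4: Remaining total = 296 - 59 = 237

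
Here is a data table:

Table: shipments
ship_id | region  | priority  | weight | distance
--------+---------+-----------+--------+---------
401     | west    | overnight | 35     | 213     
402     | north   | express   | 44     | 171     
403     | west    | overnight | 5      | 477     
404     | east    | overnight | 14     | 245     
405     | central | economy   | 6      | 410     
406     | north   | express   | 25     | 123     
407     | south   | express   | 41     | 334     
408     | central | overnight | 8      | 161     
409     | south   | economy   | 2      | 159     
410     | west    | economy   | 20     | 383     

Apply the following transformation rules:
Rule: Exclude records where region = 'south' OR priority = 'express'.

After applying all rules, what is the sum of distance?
1889

Step 1: Find records where region = 'south' OR priority = 'express'
Step 2: 4 records match, summing to 787
Step 3: Original sum: 2676
Step 4: Remaining sum = 2676 - 787 = 1889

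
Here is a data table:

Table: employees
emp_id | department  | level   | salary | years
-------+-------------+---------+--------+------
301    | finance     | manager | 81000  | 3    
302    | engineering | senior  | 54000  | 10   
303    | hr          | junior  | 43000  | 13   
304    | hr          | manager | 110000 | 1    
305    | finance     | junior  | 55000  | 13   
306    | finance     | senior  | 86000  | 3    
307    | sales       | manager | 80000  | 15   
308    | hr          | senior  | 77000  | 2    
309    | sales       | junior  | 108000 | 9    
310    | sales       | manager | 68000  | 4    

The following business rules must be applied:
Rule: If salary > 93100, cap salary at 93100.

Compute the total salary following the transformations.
730200

Step 1: 2 records have salary > 93100
Step 2: These records originally summed to 218000
Step 3: After capping: 2 × 93100 = 186200
Step 4: Unaffected records sum: 544000
Step 5: Final sum = 186200 + 544000 = 730200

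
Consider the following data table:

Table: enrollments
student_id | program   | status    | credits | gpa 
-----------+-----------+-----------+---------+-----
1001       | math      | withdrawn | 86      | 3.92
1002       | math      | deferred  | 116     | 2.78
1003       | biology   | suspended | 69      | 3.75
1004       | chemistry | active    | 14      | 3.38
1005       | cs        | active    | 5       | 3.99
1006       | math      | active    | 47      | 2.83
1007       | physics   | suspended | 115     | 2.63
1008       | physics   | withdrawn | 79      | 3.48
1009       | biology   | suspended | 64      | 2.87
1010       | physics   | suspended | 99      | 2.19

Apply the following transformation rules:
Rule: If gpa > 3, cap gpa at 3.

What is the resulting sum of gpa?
28.3

Step 1: 5 records have gpa > 3
Step 2: These records originally summed to 18.52
Step 3: After capping: 5 × 3 = 15
Step 4: Unaffected records sum: 13.3
Step 5: Final sum = 15 + 13.3 = 28.3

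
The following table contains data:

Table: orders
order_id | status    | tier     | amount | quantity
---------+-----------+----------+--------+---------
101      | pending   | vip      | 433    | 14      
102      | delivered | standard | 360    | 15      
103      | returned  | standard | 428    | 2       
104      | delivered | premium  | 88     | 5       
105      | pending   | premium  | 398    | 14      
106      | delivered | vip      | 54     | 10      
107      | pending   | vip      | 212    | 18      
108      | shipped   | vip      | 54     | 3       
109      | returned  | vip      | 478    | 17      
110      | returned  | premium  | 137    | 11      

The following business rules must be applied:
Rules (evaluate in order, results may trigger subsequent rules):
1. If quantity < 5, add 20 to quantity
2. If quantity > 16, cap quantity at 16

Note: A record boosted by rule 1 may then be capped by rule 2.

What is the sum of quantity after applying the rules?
133

Step 1: Apply rule 1 to records with quantity < 5
  - 2 records get bonus of 20
  - Of these, 2 records then exceed 16 and get capped
Step 2: Apply rule 2 to records with quantity > 16
  - 2 records (original) are capped
Step 3: Calculate final sum = 133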